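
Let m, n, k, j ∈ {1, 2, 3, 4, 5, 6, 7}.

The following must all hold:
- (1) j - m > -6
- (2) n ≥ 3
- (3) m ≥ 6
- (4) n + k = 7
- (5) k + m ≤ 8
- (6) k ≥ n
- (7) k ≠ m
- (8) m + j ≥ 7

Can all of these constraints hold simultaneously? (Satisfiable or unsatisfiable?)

Unsatisfiable

From constraints 2 and 6: k ≥ n ≥ 3. From constraint 3: m ≥ 6. Hence k + m ≥ 9. But constraint 5 requires k + m ≤ 8, and 8 < 9. Contradiction.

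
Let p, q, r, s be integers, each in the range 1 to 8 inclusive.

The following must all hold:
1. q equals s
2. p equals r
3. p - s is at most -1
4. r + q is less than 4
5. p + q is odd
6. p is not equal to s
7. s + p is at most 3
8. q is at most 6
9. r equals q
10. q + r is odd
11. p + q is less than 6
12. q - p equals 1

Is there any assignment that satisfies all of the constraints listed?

From constraints 1, 2, and 9, p = r = q = s, so p = s. But constraint 6 says p ≠ s. Contradiction.

Unsatisfiable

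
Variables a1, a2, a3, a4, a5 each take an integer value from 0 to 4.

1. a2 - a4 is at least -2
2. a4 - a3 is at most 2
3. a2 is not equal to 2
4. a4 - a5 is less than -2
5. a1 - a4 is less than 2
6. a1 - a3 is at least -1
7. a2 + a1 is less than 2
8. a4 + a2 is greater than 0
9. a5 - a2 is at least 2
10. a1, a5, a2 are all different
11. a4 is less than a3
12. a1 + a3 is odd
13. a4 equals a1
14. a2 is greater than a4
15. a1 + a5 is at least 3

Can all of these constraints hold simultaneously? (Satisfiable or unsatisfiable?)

Satisfiable

One satisfying assignment is a1 = 0, a2 = 1, a3 = 1, a4 = 0, a5 = 3.
For the less obvious constraints — constraint 1: a2 - a4 = 1; constraint 2: a4 - a3 = -1 — and the others hold by inspection.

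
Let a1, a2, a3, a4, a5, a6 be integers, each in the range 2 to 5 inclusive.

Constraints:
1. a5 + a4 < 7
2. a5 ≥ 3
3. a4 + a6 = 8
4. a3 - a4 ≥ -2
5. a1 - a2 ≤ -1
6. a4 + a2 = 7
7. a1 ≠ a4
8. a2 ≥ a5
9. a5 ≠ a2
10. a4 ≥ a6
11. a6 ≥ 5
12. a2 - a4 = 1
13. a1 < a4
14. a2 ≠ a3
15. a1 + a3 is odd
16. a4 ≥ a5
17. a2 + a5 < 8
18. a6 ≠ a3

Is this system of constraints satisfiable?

From constraints 10 and 11: a4 ≥ a6 ≥ 5. From constraints 2 and 8: a2 ≥ a5 ≥ 3. Hence a4 + a2 ≥ 8. But constraint 6 requires a4 + a2 = 7, and 7 < 8. Contradiction.

Unsatisfiable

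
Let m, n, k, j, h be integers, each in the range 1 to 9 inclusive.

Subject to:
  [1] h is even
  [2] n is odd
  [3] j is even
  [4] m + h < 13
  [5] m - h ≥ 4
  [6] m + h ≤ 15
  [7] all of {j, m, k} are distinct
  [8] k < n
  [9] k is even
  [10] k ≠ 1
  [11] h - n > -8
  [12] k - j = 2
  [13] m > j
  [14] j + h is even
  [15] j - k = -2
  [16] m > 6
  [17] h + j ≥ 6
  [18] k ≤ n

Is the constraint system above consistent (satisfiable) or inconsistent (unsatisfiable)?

One satisfying assignment is m = 8, n = 9, k = 6, j = 4, h = 4.
For the less obvious constraints — constraint 4: m + h = 12; constraint 5: m - h = 4 — and the others hold by inspection.

Satisfiable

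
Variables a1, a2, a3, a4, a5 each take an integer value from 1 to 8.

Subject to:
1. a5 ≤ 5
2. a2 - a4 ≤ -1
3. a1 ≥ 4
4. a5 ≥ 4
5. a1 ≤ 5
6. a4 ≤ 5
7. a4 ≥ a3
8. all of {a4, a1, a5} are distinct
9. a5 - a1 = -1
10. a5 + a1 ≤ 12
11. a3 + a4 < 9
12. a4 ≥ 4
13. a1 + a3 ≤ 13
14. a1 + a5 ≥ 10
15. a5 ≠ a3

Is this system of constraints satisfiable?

Unsatisfiable

Constraints 1, 3, 4, 5, 6, and 12 confine each of a4, a1, a5 to the 2 values {4, 5}.
Constraint 8 requires all 3 of them to be distinct, but only 2 values are available — impossible by the pigeonhole principle.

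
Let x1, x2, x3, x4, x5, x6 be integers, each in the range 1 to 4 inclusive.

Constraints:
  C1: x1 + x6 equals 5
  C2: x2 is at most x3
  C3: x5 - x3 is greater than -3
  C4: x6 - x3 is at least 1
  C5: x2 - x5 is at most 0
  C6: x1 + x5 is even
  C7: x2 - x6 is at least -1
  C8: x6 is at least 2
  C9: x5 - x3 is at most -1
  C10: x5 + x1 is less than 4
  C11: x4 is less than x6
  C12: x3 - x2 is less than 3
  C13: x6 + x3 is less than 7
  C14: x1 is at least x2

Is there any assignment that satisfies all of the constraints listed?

Constraints 4, 5, 7, and 9 give x2 − x6 ≥ -1, x6 − x3 ≥ 1, x3 − x5 ≥ 1, x5 − x2 ≥ 0.
Adding all 4 inequalities: the left sides telescope to 0, and the right sides sum to (-1) + 1 + 1 + 0 = 1. So 0 ≥ 1, which is false.

Unsatisfiable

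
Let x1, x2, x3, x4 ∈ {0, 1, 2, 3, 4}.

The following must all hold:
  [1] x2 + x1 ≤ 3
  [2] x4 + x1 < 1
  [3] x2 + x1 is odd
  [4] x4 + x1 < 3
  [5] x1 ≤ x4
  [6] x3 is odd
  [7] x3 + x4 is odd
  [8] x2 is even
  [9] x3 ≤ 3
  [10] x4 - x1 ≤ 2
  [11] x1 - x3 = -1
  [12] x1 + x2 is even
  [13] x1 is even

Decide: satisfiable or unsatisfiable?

Unsatisfiable

Constraint 8 makes x2 even and constraint 13 makes x1 even, so x2 + x1 must be even. Constraint 3 says x2 + x1 is odd — contradiction.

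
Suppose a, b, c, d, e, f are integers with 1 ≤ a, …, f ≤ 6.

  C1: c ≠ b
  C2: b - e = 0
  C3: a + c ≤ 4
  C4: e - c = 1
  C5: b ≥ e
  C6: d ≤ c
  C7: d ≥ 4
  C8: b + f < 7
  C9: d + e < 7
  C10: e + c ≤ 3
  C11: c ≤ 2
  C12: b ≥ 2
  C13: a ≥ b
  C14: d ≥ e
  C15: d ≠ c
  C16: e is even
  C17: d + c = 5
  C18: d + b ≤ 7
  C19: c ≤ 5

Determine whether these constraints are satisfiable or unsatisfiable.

Unsatisfiable

From constraints 12 and 13: a ≥ b ≥ 2. From constraints 6 and 7: c ≥ d ≥ 4. Hence a + c ≥ 6. But constraint 3 requires a + c ≤ 4, and 4 < 6. Contradiction.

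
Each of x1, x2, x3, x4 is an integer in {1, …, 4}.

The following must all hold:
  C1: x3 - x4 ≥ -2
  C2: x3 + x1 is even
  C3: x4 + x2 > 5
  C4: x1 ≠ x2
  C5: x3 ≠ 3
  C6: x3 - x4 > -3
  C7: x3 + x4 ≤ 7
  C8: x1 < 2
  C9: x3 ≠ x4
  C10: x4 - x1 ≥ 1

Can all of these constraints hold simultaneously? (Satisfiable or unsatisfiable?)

Satisfiable

Setting (x1, x2, x3, x4) = (1, 3, 1, 3) satisfies everything: constraint 1: x3 - x4 = -2; constraint 3: x4 + x2 = 6, and the others follow.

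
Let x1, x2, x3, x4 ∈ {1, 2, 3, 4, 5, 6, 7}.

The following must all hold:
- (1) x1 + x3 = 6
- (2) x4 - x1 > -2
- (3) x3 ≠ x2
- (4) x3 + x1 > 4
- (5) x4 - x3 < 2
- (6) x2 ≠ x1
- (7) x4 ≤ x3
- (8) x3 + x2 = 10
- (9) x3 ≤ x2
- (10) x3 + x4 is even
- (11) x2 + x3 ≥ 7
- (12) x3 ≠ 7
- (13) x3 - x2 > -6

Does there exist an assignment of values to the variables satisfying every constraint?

Take x1 = 3, x2 = 7, x3 = 3, x4 = 3. Then constraint 1: x1 + x3 = 6; constraint 2: x4 - x1 = 0, and every other listed constraint is also met.

Satisfiable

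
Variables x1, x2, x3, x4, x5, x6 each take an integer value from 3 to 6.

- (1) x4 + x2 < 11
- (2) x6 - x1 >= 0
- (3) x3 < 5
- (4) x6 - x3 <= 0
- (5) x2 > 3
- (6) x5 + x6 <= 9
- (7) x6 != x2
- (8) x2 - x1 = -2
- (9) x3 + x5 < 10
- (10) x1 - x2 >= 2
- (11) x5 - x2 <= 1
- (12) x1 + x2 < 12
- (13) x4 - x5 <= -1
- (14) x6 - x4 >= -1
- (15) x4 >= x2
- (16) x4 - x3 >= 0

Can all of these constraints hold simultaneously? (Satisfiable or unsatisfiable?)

Constraints 2, 4, 10, 11, 13, and 16 give x1 − x2 ≥ 2, x2 − x5 ≥ -1, x5 − x4 ≥ 1, x4 − x3 ≥ 0, x3 − x6 ≥ 0, x6 − x1 ≥ 0.
Adding all 6 inequalities: the left sides telescope to 0, and the right sides sum to 2 + (-1) + 1 + 0 + 0 + 0 = 2. So 0 ≥ 2, which is false.

Unsatisfiable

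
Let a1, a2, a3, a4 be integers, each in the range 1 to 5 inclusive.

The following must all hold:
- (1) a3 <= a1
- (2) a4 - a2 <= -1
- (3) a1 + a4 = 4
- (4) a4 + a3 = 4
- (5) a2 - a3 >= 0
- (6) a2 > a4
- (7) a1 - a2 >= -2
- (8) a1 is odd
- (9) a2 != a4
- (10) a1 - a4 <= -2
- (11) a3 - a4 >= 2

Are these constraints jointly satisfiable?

Unsatisfiable

Constraints 5, 7, 10, and 11 give a2 − a3 ≥ 0, a3 − a4 ≥ 2, a4 − a1 ≥ 2, a1 − a2 ≥ -2.
Adding all 4 inequalities: the left sides telescope to 0, and the right sides sum to 0 + 2 + 2 + (-2) = 2. So 0 ≥ 2, which is false.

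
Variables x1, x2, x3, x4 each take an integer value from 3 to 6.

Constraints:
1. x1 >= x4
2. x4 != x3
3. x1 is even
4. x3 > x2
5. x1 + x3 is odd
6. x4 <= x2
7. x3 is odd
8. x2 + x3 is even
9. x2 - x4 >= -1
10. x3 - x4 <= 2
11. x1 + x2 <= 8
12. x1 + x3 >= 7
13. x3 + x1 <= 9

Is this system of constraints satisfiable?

Satisfiable

Setting (x1, x2, x3, x4) = (4, 3, 5, 3) satisfies everything: constraint 9: x2 - x4 = 0; constraint 10: x3 - x4 = 2; constraint 11: x1 + x2 = 7, and the others follow.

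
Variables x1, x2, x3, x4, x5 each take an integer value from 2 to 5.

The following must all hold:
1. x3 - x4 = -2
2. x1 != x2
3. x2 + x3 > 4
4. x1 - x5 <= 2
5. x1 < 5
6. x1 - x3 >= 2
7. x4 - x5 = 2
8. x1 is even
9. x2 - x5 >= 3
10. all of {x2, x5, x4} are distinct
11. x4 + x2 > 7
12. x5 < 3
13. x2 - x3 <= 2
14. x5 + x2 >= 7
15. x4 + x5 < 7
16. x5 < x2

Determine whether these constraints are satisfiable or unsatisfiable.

Constraints 4, 6, 9, and 13 give x5 − x1 ≥ -2, x1 − x3 ≥ 2, x3 − x2 ≥ -2, x2 − x5 ≥ 3.
Adding all 4 inequalities: the left sides telescope to 0, and the right sides sum to (-2) + 2 + (-2) + 3 = 1. So 0 ≥ 1, which is false.

Unsatisfiable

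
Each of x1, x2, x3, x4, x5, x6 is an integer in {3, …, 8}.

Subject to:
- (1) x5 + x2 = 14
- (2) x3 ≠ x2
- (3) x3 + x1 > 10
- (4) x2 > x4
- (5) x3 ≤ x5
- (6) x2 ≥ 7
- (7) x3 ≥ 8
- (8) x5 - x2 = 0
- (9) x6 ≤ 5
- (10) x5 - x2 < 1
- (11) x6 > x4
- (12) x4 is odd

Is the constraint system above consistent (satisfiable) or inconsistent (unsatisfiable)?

Unsatisfiable

From constraints 5 and 7: x5 ≥ x3 ≥ 8. From constraint 6: x2 ≥ 7. Hence x5 + x2 ≥ 15. But constraint 1 requires x5 + x2 = 14, and 14 < 15. Contradiction.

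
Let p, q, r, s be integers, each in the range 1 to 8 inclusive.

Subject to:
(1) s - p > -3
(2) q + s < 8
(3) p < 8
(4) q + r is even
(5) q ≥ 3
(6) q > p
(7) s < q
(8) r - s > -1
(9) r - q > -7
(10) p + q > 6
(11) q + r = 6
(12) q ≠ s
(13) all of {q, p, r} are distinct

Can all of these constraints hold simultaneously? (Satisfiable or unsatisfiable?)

Satisfiable

Try p = 2, q = 5, r = 1, s = 1.
Check constraint 1: s - p = -1; constraint 2: q + s = 6. The remaining constraints are straightforward to verify.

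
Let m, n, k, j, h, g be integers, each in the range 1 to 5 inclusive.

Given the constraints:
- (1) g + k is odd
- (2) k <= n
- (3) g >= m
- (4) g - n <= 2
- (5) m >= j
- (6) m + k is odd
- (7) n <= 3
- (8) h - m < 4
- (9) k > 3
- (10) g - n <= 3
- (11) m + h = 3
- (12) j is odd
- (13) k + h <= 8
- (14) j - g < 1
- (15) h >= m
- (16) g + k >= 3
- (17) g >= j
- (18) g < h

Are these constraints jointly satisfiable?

Unsatisfiable

From constraint 9: k ≥ 4. From constraints 2 and 7: k ≤ n and n ≤ 3, so k ≤ 3. But 3 < 4, so no value of k works.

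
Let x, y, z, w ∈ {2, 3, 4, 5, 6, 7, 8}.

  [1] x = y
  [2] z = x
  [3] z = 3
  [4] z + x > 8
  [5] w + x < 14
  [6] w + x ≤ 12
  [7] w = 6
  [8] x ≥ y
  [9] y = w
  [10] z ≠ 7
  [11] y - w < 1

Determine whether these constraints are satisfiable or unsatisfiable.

Constraint 3 fixes z = 3 and constraint 7 fixes w = 6. Constraints 1, 2, and 9 give z = x = y = w, so z = w. But 3 ≠ 6 — contradiction.

Unsatisfiable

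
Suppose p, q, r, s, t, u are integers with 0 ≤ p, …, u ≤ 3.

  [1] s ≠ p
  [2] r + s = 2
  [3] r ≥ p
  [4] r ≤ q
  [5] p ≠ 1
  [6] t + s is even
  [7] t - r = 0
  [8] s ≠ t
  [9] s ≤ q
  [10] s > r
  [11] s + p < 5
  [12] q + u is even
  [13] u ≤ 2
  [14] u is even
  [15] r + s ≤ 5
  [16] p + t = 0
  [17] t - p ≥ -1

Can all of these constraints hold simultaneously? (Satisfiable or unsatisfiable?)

Take p = 0, q = 2, r = 0, s = 2, t = 0, u = 2. Then constraint 2: r + s = 2; constraint 7: t - r = 0; constraint 11: s + p = 2, and every other listed constraint is also met.

Satisfiable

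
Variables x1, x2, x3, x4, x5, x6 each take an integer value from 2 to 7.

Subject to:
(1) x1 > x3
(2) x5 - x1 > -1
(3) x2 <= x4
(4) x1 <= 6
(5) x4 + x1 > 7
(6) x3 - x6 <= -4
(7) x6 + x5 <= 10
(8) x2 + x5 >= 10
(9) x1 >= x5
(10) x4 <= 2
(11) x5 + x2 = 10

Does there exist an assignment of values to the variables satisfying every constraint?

From constraints 3 and 10: x2 ≤ x4 ≤ 2. From constraints 4 and 9: x5 ≤ x1 ≤ 6. Hence x2 + x5 ≤ 8. But constraint 8 requires x2 + x5 ≥ 10, and 10 > 8. Contradiction.

Unsatisfiable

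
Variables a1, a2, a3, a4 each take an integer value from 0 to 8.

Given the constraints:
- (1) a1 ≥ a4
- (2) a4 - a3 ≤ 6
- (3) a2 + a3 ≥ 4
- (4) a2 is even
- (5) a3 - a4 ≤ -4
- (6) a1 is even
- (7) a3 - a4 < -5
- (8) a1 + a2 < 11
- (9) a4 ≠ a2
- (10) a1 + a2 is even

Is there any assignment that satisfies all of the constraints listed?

One satisfying assignment is a1 = 6, a2 = 4, a3 = 0, a4 = 6.
For the less obvious constraints — constraint 2: a4 - a3 = 6; constraint 3: a2 + a3 = 4; constraint 5: a3 - a4 = -6 — and the others hold by inspection.

Satisfiable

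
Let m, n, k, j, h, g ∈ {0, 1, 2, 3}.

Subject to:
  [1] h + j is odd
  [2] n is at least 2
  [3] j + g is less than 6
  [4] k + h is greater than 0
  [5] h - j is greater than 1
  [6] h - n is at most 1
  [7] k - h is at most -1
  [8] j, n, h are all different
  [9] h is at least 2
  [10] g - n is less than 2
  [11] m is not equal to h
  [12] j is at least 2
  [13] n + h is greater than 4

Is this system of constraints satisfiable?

Unsatisfiable

Constraints 2, 9, and 12 confine each of j, n, h to the 2 values {2, 3} (the domain already gives each ≤ 3).
Constraint 8 requires all 3 of them to be distinct, but only 2 values are available — impossible by the pigeonhole principle.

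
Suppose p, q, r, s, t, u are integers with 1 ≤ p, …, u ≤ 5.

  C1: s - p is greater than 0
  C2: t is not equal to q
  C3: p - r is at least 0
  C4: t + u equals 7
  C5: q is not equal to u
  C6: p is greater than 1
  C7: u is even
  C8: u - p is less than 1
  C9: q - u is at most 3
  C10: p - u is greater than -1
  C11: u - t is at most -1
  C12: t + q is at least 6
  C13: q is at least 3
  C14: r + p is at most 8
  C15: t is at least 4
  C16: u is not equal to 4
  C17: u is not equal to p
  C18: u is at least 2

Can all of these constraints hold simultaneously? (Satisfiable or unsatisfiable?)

Setting (p, q, r, s, t, u) = (3, 3, 2, 4, 5, 2) satisfies everything: constraint 1: s - p = 1; constraint 3: p - r = 1, and the others follow.

Satisfiable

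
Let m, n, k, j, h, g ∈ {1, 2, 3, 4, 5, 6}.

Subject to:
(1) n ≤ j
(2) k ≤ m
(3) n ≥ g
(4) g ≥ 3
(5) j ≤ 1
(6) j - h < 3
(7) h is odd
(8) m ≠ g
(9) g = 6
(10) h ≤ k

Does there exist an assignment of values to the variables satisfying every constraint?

Unsatisfiable

From constraints 3 and 4: n ≥ g and g ≥ 3, so n ≥ 3. From constraints 1 and 5: n ≤ j and j ≤ 1, so n ≤ 1. But 1 < 3, so no value of n works.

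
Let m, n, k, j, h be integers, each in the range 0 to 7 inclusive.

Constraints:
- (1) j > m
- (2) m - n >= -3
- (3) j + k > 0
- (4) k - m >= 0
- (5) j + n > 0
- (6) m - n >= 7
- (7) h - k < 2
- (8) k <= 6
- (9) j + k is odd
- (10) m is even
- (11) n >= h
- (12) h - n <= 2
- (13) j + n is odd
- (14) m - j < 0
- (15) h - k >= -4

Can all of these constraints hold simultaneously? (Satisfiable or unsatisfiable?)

Constraints 4, 6, 12, and 15 give n − h ≥ -2, h − k ≥ -4, k − m ≥ 0, m − n ≥ 7.
Adding all 4 inequalities: the left sides telescope to 0, and the right sides sum to (-2) + (-4) + 0 + 7 = 1. So 0 ≥ 1, which is false.

Unsatisfiable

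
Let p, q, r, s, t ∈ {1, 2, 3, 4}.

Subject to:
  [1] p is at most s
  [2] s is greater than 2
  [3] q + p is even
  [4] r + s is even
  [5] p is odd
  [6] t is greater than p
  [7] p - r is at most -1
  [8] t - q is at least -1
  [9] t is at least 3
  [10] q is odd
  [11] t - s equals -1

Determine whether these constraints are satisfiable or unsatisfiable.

Try p = 1, q = 3, r = 4, s = 4, t = 3.
Check constraint 7: p - r = -3; constraint 8: t - q = 0. The remaining constraints are straightforward to verify.

Satisfiable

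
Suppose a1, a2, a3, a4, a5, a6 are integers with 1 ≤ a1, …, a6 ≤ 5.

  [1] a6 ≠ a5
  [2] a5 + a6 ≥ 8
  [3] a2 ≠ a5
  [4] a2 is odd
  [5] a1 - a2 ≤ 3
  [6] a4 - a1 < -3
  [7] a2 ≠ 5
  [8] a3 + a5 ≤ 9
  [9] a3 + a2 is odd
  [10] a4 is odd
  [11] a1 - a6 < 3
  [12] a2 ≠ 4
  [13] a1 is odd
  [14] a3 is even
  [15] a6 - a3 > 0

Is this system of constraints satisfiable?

Try a1 = 5, a2 = 3, a3 = 2, a4 = 1, a5 = 5, a6 = 3.
Check constraint 2: a5 + a6 = 8; constraint 5: a1 - a2 = 2. The remaining constraints are straightforward to verify.

Satisfiable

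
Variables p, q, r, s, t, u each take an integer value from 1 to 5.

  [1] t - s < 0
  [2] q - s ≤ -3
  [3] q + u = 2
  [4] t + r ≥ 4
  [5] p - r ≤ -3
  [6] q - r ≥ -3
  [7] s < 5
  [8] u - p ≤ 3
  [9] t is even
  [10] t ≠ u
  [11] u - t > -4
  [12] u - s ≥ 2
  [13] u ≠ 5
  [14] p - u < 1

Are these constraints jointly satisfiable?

Constraints 2, 5, 6, 8, and 12 give q − r ≥ -3, r − p ≥ 3, p − u ≥ -3, u − s ≥ 2, s − q ≥ 3.
Adding all 5 inequalities: the left sides telescope to 0, and the right sides sum to (-3) + 3 + (-3) + 2 + 3 = 2. So 0 ≥ 2, which is false.

Unsatisfiable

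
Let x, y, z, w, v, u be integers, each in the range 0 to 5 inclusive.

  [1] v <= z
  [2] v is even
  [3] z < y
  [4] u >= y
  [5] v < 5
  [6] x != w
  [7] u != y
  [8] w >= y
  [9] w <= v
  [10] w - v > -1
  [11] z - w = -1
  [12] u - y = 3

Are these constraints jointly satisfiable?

Unsatisfiable

Constraints 1, 3, 8, and 9 give v ≤ z, z < y, y ≤ w, w ≤ v. Chaining: v ≤ z < y ≤ w ≤ v, which forces v < v — impossible.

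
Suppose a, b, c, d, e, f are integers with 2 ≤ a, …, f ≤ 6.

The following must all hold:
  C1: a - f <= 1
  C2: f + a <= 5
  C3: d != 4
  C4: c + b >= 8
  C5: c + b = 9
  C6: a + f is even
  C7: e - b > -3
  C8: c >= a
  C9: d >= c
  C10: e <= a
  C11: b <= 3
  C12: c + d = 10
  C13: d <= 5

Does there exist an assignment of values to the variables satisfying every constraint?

Unsatisfiable

From constraints 9 and 13: c ≤ d ≤ 5. From constraint 11: b ≤ 3. Hence c + b ≤ 8. But constraint 5 requires c + b = 9, and 9 > 8. Contradiction.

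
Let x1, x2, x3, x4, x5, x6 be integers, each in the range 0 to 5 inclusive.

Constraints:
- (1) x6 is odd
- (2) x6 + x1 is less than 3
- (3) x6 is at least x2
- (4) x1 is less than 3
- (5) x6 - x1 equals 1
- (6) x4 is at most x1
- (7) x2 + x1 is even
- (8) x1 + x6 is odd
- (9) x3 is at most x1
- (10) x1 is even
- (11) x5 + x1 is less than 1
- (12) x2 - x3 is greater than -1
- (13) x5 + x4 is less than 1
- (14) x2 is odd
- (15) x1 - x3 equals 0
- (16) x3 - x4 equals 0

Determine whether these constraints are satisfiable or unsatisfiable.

Constraint 14 makes x2 odd and constraint 10 makes x1 even, so x2 + x1 must be odd. Constraint 7 says x2 + x1 is even — contradiction.

Unsatisfiable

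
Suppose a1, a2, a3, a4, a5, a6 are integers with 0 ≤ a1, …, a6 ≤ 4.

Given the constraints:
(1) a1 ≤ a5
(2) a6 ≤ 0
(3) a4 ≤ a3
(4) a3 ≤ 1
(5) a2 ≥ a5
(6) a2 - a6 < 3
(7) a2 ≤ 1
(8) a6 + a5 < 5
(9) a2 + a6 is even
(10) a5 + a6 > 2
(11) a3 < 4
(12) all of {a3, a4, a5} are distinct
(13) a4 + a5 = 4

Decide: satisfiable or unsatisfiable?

Unsatisfiable

From constraints 3 and 4: a4 ≤ a3 ≤ 1. From constraints 5 and 7: a5 ≤ a2 ≤ 1. Hence a4 + a5 ≤ 2. But constraint 13 requires a4 + a5 = 4, and 4 > 2. Contradiction.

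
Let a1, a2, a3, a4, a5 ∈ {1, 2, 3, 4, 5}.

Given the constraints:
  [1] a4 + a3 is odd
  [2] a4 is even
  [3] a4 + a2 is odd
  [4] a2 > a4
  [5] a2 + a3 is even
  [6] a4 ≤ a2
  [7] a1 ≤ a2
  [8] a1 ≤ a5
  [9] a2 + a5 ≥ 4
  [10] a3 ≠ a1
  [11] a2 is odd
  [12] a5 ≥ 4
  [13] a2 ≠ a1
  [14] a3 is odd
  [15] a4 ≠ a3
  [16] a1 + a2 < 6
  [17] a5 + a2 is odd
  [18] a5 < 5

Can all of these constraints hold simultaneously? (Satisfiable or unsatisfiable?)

Try a1 = 2, a2 = 3, a3 = 1, a4 = 2, a5 = 4.
Check constraint 1: a4 + a3 = 3 is odd; constraint 9: a2 + a5 = 7; constraint 16: a1 + a2 = 5. The remaining constraints are straightforward to verify.

Satisfiable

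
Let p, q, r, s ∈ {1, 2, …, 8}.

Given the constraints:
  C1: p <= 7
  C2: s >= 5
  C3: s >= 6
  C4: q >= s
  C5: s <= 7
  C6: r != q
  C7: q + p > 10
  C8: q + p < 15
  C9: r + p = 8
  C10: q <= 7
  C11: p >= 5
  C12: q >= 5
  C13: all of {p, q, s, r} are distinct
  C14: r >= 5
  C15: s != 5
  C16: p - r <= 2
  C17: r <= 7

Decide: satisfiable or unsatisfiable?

Unsatisfiable

Constraints 1, 2, 5, 10, 11, 12, 14, and 17 confine each of p, q, s, r to the 3 values {5, …, 7}.
Constraint 13 requires all 4 of them to be distinct, but only 3 values are available — impossible by the pigeonhole principle.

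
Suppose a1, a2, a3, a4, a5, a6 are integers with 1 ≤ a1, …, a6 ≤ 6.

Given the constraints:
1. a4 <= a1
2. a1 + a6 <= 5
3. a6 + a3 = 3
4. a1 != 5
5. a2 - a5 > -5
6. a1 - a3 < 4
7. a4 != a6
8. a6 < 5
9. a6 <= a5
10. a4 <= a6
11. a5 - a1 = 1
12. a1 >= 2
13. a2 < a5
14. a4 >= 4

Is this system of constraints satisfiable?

From constraint 12: a1 ≥ 2. From constraints 10 and 14: a6 ≥ a4 ≥ 4. Hence a1 + a6 ≥ 6. But constraint 2 requires a1 + a6 ≤ 5, and 5 < 6. Contradiction.

Unsatisfiable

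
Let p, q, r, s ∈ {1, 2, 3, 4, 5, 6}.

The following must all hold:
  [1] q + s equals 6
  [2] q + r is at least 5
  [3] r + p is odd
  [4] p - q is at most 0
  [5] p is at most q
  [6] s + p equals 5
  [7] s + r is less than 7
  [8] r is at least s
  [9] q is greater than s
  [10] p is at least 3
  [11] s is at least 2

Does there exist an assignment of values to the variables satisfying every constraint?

Satisfiable

Setting (p, q, r, s) = (3, 4, 4, 2) satisfies everything: constraint 1: q + s = 6; constraint 2: q + r = 8; constraint 4: p - q = -1, and the others follow.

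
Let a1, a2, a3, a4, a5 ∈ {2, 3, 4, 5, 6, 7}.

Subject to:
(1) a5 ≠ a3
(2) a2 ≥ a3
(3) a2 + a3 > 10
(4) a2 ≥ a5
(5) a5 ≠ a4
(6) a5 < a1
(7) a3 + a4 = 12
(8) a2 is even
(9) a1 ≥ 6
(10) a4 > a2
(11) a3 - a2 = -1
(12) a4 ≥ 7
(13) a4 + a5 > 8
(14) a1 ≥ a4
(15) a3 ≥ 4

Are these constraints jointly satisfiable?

Satisfiable

The assignment a1 = 7, a2 = 6, a3 = 5, a4 = 7, a5 = 2 works:
  constraint 3 holds since a2 + a3 = 11.
  constraint 7 holds since a3 + a4 = 12.
The rest check out directly.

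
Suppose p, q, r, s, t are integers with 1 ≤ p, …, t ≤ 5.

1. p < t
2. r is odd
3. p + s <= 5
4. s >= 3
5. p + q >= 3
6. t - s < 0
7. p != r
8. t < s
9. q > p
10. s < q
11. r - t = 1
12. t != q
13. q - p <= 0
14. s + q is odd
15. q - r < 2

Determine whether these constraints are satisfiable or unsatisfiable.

Unsatisfiable

Constraints 1, 8, 10, and 13 give q ≤ p, p < t, t < s, s < q. Chaining: q ≤ p < t < s < q, which forces q < q — impossible.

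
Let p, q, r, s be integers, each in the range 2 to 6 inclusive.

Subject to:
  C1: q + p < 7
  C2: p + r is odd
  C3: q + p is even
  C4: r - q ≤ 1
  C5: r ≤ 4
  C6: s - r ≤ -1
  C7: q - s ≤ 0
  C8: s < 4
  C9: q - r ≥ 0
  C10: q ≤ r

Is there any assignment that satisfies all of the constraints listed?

Constraints 6, 7, and 9 give q − r ≥ 0, r − s ≥ 1, s − q ≥ 0.
Adding all 3 inequalities: the left sides telescope to 0, and the right sides sum to 0 + 1 + 0 = 1. So 0 ≥ 1, which is false.

Unsatisfiable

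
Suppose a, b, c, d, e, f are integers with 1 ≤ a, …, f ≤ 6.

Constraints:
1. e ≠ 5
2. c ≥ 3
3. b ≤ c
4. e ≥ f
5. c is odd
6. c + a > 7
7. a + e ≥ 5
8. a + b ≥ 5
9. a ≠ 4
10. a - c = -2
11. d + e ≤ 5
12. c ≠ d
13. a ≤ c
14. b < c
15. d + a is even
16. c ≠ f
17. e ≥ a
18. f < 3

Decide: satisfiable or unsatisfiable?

Satisfiable

Setting (a, b, c, d, e, f) = (3, 3, 5, 1, 3, 1) satisfies everything: constraint 6: c + a = 8; constraint 7: a + e = 6, and the others follow.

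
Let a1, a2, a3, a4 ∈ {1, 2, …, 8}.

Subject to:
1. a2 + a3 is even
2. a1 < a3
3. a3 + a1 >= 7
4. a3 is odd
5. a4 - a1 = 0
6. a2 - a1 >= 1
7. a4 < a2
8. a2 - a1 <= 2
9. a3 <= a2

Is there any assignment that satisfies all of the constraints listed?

The assignment a1 = 3, a2 = 5, a3 = 5, a4 = 3 works:
  constraint 3 holds since a3 + a1 = 8.
  constraint 5 holds since a4 - a1 = 0.
  constraint 6 holds since a2 - a1 = 2.
The rest check out directly.

Satisfiable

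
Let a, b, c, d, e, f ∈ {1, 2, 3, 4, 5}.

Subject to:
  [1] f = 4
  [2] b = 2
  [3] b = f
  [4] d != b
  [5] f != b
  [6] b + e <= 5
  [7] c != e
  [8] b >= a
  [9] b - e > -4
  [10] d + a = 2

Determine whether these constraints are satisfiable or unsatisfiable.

Unsatisfiable

Constraint 2 fixes b = 2 and constraint 1 fixes f = 4, but constraint 3 requires b = f. Since 2 ≠ 4, contradiction.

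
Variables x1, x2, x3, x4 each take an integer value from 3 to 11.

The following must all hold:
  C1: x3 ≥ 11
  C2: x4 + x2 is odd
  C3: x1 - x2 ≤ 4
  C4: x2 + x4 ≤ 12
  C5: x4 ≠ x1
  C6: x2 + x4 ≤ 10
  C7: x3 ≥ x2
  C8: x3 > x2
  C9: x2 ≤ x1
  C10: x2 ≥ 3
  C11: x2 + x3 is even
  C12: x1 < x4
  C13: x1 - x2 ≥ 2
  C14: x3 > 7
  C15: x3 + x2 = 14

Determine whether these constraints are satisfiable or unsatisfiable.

Satisfiable

One satisfying assignment is x1 = 5, x2 = 3, x3 = 11, x4 = 6.
For the less obvious constraints — constraint 3: x1 - x2 = 2; constraint 4: x2 + x4 = 9 — and the others hold by inspection.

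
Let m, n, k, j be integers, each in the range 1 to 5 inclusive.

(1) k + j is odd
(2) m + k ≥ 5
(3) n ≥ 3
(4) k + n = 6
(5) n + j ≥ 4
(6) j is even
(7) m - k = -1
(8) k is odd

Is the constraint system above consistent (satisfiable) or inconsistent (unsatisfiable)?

Satisfiable

Try m = 2, n = 3, k = 3, j = 2.
Check constraint 2: m + k = 5; constraint 4: k + n = 6; constraint 5: n + j = 5. The remaining constraints are straightforward to verify.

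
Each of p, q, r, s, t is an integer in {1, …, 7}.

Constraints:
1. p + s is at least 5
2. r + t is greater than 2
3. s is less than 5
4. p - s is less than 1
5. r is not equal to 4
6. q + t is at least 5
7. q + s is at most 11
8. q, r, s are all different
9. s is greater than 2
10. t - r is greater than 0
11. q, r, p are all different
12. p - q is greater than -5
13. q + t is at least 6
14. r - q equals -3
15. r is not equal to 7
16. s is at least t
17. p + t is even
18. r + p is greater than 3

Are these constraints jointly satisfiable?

Satisfiable

One satisfying assignment is p = 3, q = 5, r = 2, s = 3, t = 3.
For the less obvious constraints — constraint 1: p + s = 6; constraint 2: r + t = 5 — and the others hold by inspection.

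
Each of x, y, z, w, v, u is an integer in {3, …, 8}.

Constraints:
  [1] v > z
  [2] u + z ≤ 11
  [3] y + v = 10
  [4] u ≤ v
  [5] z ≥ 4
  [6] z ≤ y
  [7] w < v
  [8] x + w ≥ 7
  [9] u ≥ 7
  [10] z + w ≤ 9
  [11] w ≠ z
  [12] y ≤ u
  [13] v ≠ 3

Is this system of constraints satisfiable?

Unsatisfiable

From constraints 5 and 6: y ≥ z ≥ 4. From constraints 4 and 9: v ≥ u ≥ 7. Hence y + v ≥ 11. But constraint 3 requires y + v = 10, and 10 < 11. Contradiction.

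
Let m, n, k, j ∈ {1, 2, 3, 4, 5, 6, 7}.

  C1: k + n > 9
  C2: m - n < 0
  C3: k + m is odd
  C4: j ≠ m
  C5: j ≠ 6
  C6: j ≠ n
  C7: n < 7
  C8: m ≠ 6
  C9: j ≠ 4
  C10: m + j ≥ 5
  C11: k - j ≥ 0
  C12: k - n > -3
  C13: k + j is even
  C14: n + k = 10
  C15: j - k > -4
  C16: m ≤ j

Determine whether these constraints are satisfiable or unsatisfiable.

Satisfiable

One satisfying assignment is m = 2, n = 5, k = 5, j = 3.
For the less obvious constraints — constraint 1: k + n = 10; constraint 2: m - n = -3 — and the others hold by inspection.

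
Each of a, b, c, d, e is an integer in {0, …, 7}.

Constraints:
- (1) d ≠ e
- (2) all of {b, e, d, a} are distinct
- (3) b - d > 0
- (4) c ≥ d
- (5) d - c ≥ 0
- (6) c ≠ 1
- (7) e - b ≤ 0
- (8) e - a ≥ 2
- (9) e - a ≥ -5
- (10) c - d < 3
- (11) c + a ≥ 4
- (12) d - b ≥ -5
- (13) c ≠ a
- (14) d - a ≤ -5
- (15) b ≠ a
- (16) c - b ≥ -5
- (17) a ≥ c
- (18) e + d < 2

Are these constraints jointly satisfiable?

Unsatisfiable

Constraints 5, 7, 8, 14, and 16 give a − d ≥ 5, d − c ≥ 0, c − b ≥ -5, b − e ≥ 0, e − a ≥ 2.
Adding all 5 inequalities: the left sides telescope to 0, and the right sides sum to 5 + 0 + (-5) + 0 + 2 = 2. So 0 ≥ 2, which is false.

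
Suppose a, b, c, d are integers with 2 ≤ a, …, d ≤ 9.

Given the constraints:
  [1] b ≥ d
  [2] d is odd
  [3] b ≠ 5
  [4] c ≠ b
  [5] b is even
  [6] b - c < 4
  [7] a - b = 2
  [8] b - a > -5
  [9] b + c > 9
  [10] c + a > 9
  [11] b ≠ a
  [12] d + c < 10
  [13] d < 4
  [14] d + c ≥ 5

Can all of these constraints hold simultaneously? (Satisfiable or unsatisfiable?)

Satisfiable

The assignment a = 8, b = 6, c = 4, d = 3 works:
  constraint 6 holds since b - c = 2.
  constraint 7 holds since a - b = 2.
The rest check out directly.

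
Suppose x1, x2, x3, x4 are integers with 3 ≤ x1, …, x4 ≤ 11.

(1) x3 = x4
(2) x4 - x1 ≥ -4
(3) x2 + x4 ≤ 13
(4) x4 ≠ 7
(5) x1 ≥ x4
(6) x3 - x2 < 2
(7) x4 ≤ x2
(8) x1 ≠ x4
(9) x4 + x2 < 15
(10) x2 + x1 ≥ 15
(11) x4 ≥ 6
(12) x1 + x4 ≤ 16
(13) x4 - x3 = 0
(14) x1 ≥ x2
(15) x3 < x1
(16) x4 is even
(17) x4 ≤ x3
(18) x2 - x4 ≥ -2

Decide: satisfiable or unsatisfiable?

Satisfiable

Try x1 = 8, x2 = 7, x3 = 6, x4 = 6.
Check constraint 2: x4 - x1 = -2; constraint 3: x2 + x4 = 13; constraint 6: x3 - x2 = -1. The remaining constraints are straightforward to verify.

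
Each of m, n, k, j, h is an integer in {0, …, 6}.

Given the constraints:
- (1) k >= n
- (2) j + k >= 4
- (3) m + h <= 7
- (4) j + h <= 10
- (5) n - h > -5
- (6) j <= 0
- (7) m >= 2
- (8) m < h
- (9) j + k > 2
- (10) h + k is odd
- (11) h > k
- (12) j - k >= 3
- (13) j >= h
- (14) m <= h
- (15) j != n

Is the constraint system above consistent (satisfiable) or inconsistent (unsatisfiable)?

Unsatisfiable

From constraints 7 and 14: h ≥ m and m ≥ 2, so h ≥ 2. From constraints 6 and 13: h ≤ j and j ≤ 0, so h ≤ 0. But 0 < 2, so no value of h works.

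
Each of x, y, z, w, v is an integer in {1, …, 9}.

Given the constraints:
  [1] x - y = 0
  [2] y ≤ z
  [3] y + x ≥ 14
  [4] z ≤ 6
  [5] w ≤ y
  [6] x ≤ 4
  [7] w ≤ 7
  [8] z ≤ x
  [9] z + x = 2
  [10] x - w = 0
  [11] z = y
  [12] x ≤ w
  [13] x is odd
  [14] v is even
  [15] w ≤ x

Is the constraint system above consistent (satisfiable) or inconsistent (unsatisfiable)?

Unsatisfiable

From constraints 2 and 4: y ≤ z ≤ 6. From constraints 7 and 12: x ≤ w ≤ 7. Hence y + x ≤ 13. But constraint 3 requires y + x ≥ 14, and 14 > 13. Contradiction.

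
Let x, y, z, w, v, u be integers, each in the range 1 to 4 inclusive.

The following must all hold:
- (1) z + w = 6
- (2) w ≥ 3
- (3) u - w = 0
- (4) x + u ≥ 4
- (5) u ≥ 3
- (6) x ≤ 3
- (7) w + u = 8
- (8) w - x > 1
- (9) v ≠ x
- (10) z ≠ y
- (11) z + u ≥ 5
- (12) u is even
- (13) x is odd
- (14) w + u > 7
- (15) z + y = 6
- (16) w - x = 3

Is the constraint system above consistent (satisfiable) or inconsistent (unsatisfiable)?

Take x = 1, y = 4, z = 2, w = 4, v = 2, u = 4. Then constraint 1: z + w = 6; constraint 3: u - w = 0; constraint 4: x + u = 5, and every other listed constraint is also met.

Satisfiable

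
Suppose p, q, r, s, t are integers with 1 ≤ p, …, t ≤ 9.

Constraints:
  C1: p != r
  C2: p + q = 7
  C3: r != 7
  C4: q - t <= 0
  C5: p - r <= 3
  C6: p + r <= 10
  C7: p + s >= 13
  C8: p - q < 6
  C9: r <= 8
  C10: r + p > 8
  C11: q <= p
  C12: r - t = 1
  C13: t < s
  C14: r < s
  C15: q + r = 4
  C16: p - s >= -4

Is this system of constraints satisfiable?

Satisfiable

Take p = 6, q = 1, r = 3, s = 9, t = 2. Then constraint 2: p + q = 7; constraint 4: q - t = -1; constraint 5: p - r = 3, and every other listed constraint is also met.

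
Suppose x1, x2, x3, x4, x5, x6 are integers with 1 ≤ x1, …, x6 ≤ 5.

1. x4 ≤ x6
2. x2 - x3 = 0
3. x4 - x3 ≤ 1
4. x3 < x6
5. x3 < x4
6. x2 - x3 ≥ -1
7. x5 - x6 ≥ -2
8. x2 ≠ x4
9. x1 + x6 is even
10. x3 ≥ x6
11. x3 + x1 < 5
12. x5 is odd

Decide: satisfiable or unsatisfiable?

Unsatisfiable

Constraints 1, 5, and 10 give x6 ≤ x3, x3 < x4, x4 ≤ x6. Chaining: x6 ≤ x3 < x4 ≤ x6, which forces x6 < x6 — impossible.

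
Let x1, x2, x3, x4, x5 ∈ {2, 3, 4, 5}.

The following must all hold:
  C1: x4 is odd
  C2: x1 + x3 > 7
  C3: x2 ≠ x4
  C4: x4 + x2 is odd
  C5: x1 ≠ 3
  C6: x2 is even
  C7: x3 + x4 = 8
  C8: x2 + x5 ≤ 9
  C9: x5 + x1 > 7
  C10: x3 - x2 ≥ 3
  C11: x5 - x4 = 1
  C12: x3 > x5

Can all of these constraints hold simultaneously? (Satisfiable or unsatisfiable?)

Take x1 = 5, x2 = 2, x3 = 5, x4 = 3, x5 = 4. Then constraint 2: x1 + x3 = 10; constraint 7: x3 + x4 = 8, and every other listed constraint is also met.

Satisfiable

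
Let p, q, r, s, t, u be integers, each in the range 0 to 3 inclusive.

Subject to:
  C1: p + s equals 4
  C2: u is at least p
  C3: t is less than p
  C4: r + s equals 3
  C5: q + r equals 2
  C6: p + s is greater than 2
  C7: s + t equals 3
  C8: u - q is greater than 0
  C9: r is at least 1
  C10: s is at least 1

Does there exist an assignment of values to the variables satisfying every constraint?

Take p = 3, q = 0, r = 2, s = 1, t = 2, u = 3. Then constraint 1: p + s = 4; constraint 4: r + s = 3, and every other listed constraint is also met.

Satisfiable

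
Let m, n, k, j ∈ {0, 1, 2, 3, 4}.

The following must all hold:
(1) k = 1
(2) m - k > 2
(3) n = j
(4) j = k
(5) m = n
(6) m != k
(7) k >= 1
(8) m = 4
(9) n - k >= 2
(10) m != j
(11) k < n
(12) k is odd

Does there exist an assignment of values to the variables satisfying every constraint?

Unsatisfiable

Constraint 8 fixes m = 4 and constraint 1 fixes k = 1. Constraints 3, 4, and 5 give m = n = j = k, so m = k. But 4 ≠ 1 — contradiction.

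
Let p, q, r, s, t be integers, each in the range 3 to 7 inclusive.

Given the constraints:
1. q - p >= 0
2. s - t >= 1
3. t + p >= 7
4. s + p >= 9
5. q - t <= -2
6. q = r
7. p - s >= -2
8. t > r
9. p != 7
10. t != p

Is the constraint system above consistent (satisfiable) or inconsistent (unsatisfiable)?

Constraints 1, 2, 5, and 7 give s − t ≥ 1, t − q ≥ 2, q − p ≥ 0, p − s ≥ -2.
Adding all 4 inequalities: the left sides telescope to 0, and the right sides sum to 1 + 2 + 0 + (-2) = 1. So 0 ≥ 1, which is false.

Unsatisfiable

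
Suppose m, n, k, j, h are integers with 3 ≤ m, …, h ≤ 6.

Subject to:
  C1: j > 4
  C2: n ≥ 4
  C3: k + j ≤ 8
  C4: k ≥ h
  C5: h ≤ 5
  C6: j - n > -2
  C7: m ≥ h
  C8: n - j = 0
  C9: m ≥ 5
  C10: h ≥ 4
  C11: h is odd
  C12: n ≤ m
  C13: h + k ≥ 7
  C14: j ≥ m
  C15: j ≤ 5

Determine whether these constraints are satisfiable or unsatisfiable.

Unsatisfiable

From constraints 4 and 10: k ≥ h ≥ 4. From constraints 9 and 14: j ≥ m ≥ 5. Hence k + j ≥ 9. But constraint 3 requires k + j ≤ 8, and 8 < 9. Contradiction.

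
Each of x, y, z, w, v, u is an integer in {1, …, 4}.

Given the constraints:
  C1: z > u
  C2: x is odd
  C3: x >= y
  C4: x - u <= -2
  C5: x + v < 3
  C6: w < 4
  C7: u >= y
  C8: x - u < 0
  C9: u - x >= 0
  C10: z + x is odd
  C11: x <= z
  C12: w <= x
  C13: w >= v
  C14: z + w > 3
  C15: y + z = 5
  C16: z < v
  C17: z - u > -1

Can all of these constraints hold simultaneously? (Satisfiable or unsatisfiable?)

Constraints 1, 9, 12, 13, and 16 give u < z, z < v, v ≤ w, w ≤ x, x ≤ u. Chaining: u < z < v ≤ w ≤ x ≤ u, which forces u < u — impossible.

Unsatisfiable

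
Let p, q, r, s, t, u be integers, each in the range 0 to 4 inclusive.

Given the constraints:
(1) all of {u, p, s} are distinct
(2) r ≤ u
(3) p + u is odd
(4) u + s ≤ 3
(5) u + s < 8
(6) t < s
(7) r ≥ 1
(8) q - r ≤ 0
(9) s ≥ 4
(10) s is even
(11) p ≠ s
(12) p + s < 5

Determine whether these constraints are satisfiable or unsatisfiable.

Unsatisfiable

From constraints 2 and 7: u ≥ r ≥ 1. From constraint 9: s ≥ 4. Hence u + s ≥ 5. But constraint 4 requires u + s ≤ 3, and 3 < 5. Contradiction.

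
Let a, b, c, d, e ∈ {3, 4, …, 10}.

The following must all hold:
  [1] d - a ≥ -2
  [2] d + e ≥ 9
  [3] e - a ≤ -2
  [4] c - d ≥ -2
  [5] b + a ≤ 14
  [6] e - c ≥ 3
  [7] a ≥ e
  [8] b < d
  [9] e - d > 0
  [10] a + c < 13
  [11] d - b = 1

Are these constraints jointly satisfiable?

Unsatisfiable

Constraints 1, 3, 4, and 6 give d − a ≥ -2, a − e ≥ 2, e − c ≥ 3, c − d ≥ -2.
Adding all 4 inequalities: the left sides telescope to 0, and the right sides sum to (-2) + 2 + 3 + (-2) = 1. So 0 ≥ 1, which is false.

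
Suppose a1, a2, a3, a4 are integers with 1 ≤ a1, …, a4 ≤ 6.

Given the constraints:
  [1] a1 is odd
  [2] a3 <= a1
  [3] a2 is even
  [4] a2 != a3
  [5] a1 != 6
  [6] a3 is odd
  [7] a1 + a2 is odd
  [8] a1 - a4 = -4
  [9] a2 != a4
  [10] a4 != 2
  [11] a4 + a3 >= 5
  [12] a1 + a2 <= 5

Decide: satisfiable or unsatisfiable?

Try a1 = 1, a2 = 4, a3 = 1, a4 = 5.
Check constraint 8: a1 - a4 = -4; constraint 11: a4 + a3 = 6. The remaining constraints are straightforward to verify.

Satisfiable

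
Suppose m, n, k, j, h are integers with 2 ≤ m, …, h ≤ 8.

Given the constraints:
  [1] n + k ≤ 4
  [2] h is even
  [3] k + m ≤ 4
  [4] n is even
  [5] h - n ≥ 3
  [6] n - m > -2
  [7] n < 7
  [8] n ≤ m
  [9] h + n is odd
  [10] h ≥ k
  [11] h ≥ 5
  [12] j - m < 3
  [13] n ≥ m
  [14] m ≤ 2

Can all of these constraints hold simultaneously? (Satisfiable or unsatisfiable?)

Unsatisfiable

Constraint 2 makes h even and constraint 4 makes n even, so h + n must be even. Constraint 9 says h + n is odd — contradiction.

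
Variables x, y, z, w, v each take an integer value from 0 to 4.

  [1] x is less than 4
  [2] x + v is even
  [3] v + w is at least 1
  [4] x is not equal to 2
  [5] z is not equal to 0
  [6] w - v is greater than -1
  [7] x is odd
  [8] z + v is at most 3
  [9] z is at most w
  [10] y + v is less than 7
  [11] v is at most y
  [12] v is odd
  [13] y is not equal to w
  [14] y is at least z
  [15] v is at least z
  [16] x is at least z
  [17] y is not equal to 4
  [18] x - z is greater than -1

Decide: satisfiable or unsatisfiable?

Take x = 1, y = 3, z = 1, w = 2, v = 1. Then constraint 3: v + w = 3; constraint 6: w - v = 1, and every other listed constraint is also met.

Satisfiable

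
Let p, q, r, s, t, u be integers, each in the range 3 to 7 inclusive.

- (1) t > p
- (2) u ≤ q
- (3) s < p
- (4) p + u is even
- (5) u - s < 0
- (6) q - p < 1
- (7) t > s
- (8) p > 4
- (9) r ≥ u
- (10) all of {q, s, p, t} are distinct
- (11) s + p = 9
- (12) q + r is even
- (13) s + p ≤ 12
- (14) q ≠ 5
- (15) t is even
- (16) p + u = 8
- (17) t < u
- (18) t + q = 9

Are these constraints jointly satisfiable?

Unsatisfiable

Constraints 1, 3, 5, and 17 give s < p, p < t, t < u, u < s. Chaining: s < p < t < u < s, which forces s < s — impossible.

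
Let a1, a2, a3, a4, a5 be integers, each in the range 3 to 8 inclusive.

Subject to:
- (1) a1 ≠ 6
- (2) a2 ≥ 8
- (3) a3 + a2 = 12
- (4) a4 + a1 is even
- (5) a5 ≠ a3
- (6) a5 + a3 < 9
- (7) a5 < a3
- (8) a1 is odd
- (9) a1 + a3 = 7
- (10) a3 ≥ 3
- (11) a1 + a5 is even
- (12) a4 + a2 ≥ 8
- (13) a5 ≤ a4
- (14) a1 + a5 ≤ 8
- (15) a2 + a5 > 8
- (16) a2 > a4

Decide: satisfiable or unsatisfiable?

One satisfying assignment is a1 = 3, a2 = 8, a3 = 4, a4 = 3, a5 = 3.
For the less obvious constraints — constraint 3: a3 + a2 = 12; constraint 6: a5 + a3 = 7; constraint 9: a1 + a3 = 7 — and the others hold by inspection.

Satisfiable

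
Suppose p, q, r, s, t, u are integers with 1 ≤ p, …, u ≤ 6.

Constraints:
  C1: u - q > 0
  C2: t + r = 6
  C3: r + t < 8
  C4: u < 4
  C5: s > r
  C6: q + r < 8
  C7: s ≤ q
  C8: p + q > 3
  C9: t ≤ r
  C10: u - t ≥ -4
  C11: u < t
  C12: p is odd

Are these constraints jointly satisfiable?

Unsatisfiable

Constraints 1, 5, 7, 9, and 11 give u < t, t ≤ r, r < s, s ≤ q, q < u. Chaining: u < t ≤ r < s ≤ q < u, which forces u < u — impossible.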